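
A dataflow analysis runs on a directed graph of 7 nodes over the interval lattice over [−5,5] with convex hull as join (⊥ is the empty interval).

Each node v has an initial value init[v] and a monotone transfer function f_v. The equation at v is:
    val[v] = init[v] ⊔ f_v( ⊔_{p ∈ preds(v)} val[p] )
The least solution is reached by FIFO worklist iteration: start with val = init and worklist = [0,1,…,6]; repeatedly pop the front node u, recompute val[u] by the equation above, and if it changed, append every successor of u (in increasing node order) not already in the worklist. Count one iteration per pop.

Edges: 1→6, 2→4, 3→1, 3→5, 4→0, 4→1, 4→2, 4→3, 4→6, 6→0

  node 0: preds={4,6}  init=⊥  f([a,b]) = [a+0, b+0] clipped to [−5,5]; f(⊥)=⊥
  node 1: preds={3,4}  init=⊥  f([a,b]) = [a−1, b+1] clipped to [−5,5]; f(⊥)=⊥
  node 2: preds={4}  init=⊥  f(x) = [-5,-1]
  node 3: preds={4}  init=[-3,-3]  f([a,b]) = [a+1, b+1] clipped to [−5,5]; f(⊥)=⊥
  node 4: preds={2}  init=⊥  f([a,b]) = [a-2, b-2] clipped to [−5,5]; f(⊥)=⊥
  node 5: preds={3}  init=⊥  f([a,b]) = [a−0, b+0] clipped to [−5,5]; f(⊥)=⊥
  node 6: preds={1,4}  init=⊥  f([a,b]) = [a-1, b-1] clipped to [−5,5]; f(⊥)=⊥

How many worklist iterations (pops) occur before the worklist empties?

Trace (16 dequeues):
  [1] u=0 | in ⊥ | out ⊥ | ==
  [2] u=1 | in [-3,-3] | out [-4,-2] | prev ⊥ | push {}
  [3] u=2 | in ⊥ | out [-5,-1] | prev ⊥ | push {}
  [4] u=3 | in ⊥ | out [-3,-3] | ==
  [5] u=4 | in [-5,-1] | out [-5,-3] | prev ⊥ | push {0,1,2,3}
  [6] u=5 | in [-3,-3] | out [-3,-3] | prev ⊥ | push {}
  [7] u=6 | in [-5,-2] | out [-5,-3] | prev ⊥ | push {}
  [8] u=0 | in [-5,-3] | out [-5,-3] | prev ⊥ | push {}
  [9] u=1 | in [-5,-3] | out [-5,-2] | prev [-4,-2] | push {6}
  [10] u=2 | in [-5,-3] | out [-5,-1] | ==
  [11] u=3 | in [-5,-3] | out [-4,-2] | prev [-3,-3] | push {1,5}
  [12] u=6 | in [-5,-2] | out [-5,-3] | ==
  [13] u=1 | in [-5,-2] | out [-5,-1] | prev [-5,-2] | push {6}
  [14] u=5 | in [-4,-2] | out [-4,-2] | prev [-3,-3] | push {}
  [15] u=6 | in [-5,-1] | out [-5,-2] | prev [-5,-3] | push {0}
  [16] u=0 | in [-5,-2] | out [-5,-2] | prev [-5,-3] | push {}

Converged values:
  [0] [-5,-2]
  [1] [-5,-1]
  [2] [-5,-1]
  [3] [-4,-2]
  [4] [-5,-3]
  [5] [-4,-2]
  [6] [-5,-2]

16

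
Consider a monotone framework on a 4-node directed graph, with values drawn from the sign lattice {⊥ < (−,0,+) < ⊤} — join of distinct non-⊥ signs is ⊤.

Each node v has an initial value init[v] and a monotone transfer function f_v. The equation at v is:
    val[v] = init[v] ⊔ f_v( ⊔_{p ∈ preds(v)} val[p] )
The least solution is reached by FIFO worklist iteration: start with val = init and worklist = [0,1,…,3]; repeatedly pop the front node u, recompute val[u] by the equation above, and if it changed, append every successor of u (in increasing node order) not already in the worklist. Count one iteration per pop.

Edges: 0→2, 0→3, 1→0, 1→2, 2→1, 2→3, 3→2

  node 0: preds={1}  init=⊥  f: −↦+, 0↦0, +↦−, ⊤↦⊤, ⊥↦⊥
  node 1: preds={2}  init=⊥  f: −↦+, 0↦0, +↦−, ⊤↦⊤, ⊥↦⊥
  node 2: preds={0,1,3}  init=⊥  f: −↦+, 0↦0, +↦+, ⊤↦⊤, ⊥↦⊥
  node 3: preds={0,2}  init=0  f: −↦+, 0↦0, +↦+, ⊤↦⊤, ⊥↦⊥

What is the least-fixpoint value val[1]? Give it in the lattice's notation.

0

Trace (8 dequeues):
  [1] u=0 | in ⊥ | out ⊥ | ==
  [2] u=1 | in ⊥ | out ⊥ | ==
  [3] u=2 | in 0 | out 0 | prev ⊥ | push {1}
  [4] u=3 | in 0 | out 0 | ==
  [5] u=1 | in 0 | out 0 | prev ⊥ | push {0,2}
  [6] u=0 | in 0 | out 0 | prev ⊥ | push {3}
  [7] u=2 | in 0 | out 0 | ==
  [8] u=3 | in 0 | out 0 | ==

Converged values:
  [0] 0
  [1] 0
  [2] 0
  [3] 0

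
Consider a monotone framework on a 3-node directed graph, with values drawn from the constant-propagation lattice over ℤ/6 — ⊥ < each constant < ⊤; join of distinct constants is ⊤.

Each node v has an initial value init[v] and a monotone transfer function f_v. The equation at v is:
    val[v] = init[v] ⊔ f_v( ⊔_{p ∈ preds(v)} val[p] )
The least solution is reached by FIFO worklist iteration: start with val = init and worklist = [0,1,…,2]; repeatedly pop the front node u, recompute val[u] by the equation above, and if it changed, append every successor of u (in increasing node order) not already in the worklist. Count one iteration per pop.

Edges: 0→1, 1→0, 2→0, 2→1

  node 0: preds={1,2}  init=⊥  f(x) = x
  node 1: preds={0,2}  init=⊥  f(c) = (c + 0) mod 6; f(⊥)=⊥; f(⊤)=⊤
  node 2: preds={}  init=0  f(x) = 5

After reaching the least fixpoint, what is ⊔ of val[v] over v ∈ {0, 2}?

⊤

Trace (6 dequeues):
  [1] u=0 | in 0 | out 0 | prev ⊥ | push {}
  [2] u=1 | in 0 | out 0 | prev ⊥ | push {0}
  [3] u=2 | in ⊥ | out ⊤ | prev 0 | push {1}
  [4] u=0 | in ⊤ | out ⊤ | prev 0 | push {}
  [5] u=1 | in ⊤ | out ⊤ | prev 0 | push {0}
  [6] u=0 | in ⊤ | out ⊤ | ==

Converged values:
  [0] ⊤
  [1] ⊤
  [2] ⊤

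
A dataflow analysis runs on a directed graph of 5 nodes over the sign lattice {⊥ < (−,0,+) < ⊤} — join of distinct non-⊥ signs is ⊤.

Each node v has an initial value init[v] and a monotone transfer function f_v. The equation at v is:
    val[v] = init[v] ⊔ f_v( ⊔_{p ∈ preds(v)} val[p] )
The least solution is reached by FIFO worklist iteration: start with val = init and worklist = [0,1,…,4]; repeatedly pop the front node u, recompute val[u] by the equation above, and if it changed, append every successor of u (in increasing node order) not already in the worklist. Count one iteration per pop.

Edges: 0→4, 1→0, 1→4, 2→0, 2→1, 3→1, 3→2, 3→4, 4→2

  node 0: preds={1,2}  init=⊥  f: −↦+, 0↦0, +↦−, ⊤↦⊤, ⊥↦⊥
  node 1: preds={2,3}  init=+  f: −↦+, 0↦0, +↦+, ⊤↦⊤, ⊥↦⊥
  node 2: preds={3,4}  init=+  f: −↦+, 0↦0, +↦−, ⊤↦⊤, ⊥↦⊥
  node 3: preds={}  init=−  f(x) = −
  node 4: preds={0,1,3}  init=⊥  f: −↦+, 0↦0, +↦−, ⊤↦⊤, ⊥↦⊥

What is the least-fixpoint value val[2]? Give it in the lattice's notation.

Iteration log — 10 steps:
  step 1. node 0  ⊔preds=+  new=−  old=⊥  +wl: 
  step 2. node 1  ⊔preds=⊤  new=⊤  old=+  +wl: 0
  step 3. node 2  ⊔preds=−  new=+  stable
  step 4. node 3  ⊔preds=⊥  new=−  stable
  step 5. node 4  ⊔preds=⊤  new=⊤  old=⊥  +wl: 2
  step 6. node 0  ⊔preds=⊤  new=⊤  old=−  +wl: 4
  step 7. node 2  ⊔preds=⊤  new=⊤  old=+  +wl: 0,1
  step 8. node 4  ⊔preds=⊤  new=⊤  stable
  step 9. node 0  ⊔preds=⊤  new=⊤  stable
  step 10. node 1  ⊔preds=⊤  new=⊤  stable

Least fixpoint reached:
  node 0: ⊤
  node 1: ⊤
  node 2: ⊤
  node 3: −
  node 4: ⊤

⊤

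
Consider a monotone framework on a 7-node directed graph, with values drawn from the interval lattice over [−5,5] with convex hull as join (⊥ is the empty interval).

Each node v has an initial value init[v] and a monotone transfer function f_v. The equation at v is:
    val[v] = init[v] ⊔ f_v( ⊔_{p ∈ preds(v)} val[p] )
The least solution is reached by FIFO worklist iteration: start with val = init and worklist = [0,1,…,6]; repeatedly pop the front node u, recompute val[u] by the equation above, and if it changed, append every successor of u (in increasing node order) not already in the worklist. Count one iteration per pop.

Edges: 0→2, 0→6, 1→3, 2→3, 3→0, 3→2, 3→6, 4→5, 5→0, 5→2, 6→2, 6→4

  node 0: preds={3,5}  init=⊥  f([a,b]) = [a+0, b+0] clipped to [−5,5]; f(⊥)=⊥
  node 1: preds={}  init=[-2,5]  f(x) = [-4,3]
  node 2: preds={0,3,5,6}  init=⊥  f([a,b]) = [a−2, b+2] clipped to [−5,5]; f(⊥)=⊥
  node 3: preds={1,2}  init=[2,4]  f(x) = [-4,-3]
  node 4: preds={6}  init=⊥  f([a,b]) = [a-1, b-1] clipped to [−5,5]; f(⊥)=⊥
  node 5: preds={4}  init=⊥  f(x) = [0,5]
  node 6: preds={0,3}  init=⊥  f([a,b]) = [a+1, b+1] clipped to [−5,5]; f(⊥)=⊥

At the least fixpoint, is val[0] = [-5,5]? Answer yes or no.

Iteration log — 13 steps:
  step 1. node 0  ⊔preds=[2,4]  new=[2,4]  old=⊥  +wl: 
  step 2. node 1  ⊔preds=⊥  new=[-4,5]  old=[-2,5]  +wl: 
  step 3. node 2  ⊔preds=[2,4]  new=[0,5]  old=⊥  +wl: 
  step 4. node 3  ⊔preds=[-4,5]  new=[-4,4]  old=[2,4]  +wl: 0,2
  step 5. node 4  ⊔preds=⊥  new=⊥  stable
  step 6. node 5  ⊔preds=⊥  new=[0,5]  old=⊥  +wl: 
  step 7. node 6  ⊔preds=[-4,4]  new=[-3,5]  old=⊥  +wl: 4
  step 8. node 0  ⊔preds=[-4,5]  new=[-4,5]  old=[2,4]  +wl: 6
  step 9. node 2  ⊔preds=[-4,5]  new=[-5,5]  old=[0,5]  +wl: 3
  step 10. node 4  ⊔preds=[-3,5]  new=[-4,4]  old=⊥  +wl: 5
  step 11. node 6  ⊔preds=[-4,5]  new=[-3,5]  stable
  step 12. node 3  ⊔preds=[-5,5]  new=[-4,4]  stable
  step 13. node 5  ⊔preds=[-4,4]  new=[0,5]  stable

Least fixpoint reached:
  node 0: [-4,5]
  node 1: [-4,5]
  node 2: [-5,5]
  node 3: [-4,4]
  node 4: [-4,4]
  node 5: [0,5]
  node 6: [-3,5]

no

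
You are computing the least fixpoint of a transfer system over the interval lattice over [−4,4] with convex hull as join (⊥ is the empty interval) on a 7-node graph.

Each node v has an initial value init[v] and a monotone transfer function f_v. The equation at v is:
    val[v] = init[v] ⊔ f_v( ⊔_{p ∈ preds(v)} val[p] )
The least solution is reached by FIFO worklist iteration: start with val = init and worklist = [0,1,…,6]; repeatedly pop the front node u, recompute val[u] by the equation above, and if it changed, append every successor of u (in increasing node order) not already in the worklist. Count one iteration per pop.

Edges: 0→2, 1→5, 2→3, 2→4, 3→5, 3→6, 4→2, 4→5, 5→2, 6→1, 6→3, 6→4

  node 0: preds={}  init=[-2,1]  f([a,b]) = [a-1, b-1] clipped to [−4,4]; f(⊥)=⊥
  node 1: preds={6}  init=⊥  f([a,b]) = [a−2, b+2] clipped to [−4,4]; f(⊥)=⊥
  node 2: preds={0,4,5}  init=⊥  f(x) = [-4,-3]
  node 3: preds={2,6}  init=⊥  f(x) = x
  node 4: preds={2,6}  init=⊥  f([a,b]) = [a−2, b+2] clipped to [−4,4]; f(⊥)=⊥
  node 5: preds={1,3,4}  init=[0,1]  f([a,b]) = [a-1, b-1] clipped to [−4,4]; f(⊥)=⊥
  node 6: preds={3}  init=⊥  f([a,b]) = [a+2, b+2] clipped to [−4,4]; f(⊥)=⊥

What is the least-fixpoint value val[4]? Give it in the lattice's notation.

[-4,4]

Trace (31 dequeues):
  [1] u=0 | in ⊥ | out [-2,1] | ==
  [2] u=1 | in ⊥ | out ⊥ | ==
  [3] u=2 | in [-2,1] | out [-4,-3] | prev ⊥ | push {}
  [4] u=3 | in [-4,-3] | out [-4,-3] | prev ⊥ | push {}
  [5] u=4 | in [-4,-3] | out [-4,-1] | prev ⊥ | push {2}
  [6] u=5 | in [-4,-1] | out [-4,1] | prev [0,1] | push {}
  [7] u=6 | in [-4,-3] | out [-2,-1] | prev ⊥ | push {1,3,4}
  [8] u=2 | in [-4,1] | out [-4,-3] | ==
  [9] u=1 | in [-2,-1] | out [-4,1] | prev ⊥ | push {5}
  [10] u=3 | in [-4,-1] | out [-4,-1] | prev [-4,-3] | push {6}
  [11] u=4 | in [-4,-1] | out [-4,1] | prev [-4,-1] | push {2}
  [12] u=5 | in [-4,1] | out [-4,1] | ==
  [13] u=6 | in [-4,-1] | out [-2,1] | prev [-2,-1] | push {1,3,4}
  [14] u=2 | in [-4,1] | out [-4,-3] | ==
  [15] u=1 | in [-2,1] | out [-4,3] | prev [-4,1] | push {5}
  [16] u=3 | in [-4,1] | out [-4,1] | prev [-4,-1] | push {6}
  [17] u=4 | in [-4,1] | out [-4,3] | prev [-4,1] | push {2}
  [18] u=5 | in [-4,3] | out [-4,2] | prev [-4,1] | push {}
  [19] u=6 | in [-4,1] | out [-2,3] | prev [-2,1] | push {1,3,4}
  [20] u=2 | in [-4,3] | out [-4,-3] | ==
  [21] u=1 | in [-2,3] | out [-4,4] | prev [-4,3] | push {5}
  [22] u=3 | in [-4,3] | out [-4,3] | prev [-4,1] | push {6}
  [23] u=4 | in [-4,3] | out [-4,4] | prev [-4,3] | push {2}
  [24] u=5 | in [-4,4] | out [-4,3] | prev [-4,2] | push {}
  [25] u=6 | in [-4,3] | out [-2,4] | prev [-2,3] | push {1,3,4}
  [26] u=2 | in [-4,4] | out [-4,-3] | ==
  [27] u=1 | in [-2,4] | out [-4,4] | ==
  [28] u=3 | in [-4,4] | out [-4,4] | prev [-4,3] | push {5,6}
  [29] u=4 | in [-4,4] | out [-4,4] | ==
  [30] u=5 | in [-4,4] | out [-4,3] | ==
  [31] u=6 | in [-4,4] | out [-2,4] | ==

Converged values:
  [0] [-2,1]
  [1] [-4,4]
  [2] [-4,-3]
  [3] [-4,4]
  [4] [-4,4]
  [5] [-4,3]
  [6] [-2,4]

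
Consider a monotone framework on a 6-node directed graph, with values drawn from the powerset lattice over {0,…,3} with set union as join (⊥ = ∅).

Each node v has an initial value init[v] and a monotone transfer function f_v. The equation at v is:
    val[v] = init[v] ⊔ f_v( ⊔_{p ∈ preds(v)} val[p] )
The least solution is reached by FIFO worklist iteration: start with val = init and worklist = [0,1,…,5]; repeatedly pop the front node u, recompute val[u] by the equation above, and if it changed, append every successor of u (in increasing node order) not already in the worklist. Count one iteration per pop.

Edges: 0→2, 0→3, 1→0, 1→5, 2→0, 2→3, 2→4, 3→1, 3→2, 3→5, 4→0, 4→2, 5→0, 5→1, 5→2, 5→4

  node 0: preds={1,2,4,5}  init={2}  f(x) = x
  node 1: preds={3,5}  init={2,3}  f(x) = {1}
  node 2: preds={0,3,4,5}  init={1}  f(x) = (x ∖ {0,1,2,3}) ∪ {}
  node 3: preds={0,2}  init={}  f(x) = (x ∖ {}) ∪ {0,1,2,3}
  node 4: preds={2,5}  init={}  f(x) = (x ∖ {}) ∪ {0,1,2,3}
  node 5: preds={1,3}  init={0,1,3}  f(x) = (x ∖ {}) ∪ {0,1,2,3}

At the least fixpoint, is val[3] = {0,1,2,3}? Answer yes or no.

yes

Worklist (10 pops):
  #1 pop 0: in={0,1,2,3} → {0,1,2,3} (was {2}); enqueue []
  #2 pop 1: in={0,1,3} → {1,2,3} (was {2,3}); enqueue [0]
  #3 pop 2: in={0,1,2,3} → {1} (no change)
  #4 pop 3: in={0,1,2,3} → {0,1,2,3} (was {}); enqueue [1,2]
  #5 pop 4: in={0,1,3} → {0,1,2,3} (was {}); enqueue []
  #6 pop 5: in={0,1,2,3} → {0,1,2,3} (was {0,1,3}); enqueue [4]
  #7 pop 0: in={0,1,2,3} → {0,1,2,3} (no change)
  #8 pop 1: in={0,1,2,3} → {1,2,3} (no change)
  #9 pop 2: in={0,1,2,3} → {1} (no change)
  #10 pop 4: in={0,1,2,3} → {0,1,2,3} (no change)

Fixpoint:
  val[0] = {0,1,2,3}
  val[1] = {1,2,3}
  val[2] = {1}
  val[3] = {0,1,2,3}
  val[4] = {0,1,2,3}
  val[5] = {0,1,2,3}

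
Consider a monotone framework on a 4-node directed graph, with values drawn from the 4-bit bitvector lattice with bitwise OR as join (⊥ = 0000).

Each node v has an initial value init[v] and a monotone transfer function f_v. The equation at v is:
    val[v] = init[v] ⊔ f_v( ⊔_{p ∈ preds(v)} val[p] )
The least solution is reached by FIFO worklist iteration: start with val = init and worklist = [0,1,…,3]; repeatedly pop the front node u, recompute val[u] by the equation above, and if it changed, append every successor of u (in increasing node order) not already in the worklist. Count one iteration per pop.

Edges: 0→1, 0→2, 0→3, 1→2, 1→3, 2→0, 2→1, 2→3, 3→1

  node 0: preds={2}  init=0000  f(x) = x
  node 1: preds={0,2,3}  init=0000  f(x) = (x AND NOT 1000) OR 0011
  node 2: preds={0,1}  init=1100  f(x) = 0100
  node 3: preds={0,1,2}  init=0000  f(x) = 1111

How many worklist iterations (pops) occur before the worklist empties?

Worklist (5 pops):
  #1 pop 0: in=1100 → 1100 (was 0000); enqueue []
  #2 pop 1: in=1100 → 0111 (was 0000); enqueue []
  #3 pop 2: in=1111 → 1100 (no change)
  #4 pop 3: in=1111 → 1111 (was 0000); enqueue [1]
  #5 pop 1: in=1111 → 0111 (no change)

Fixpoint:
  val[0] = 1100
  val[1] = 0111
  val[2] = 1100
  val[3] = 1111

5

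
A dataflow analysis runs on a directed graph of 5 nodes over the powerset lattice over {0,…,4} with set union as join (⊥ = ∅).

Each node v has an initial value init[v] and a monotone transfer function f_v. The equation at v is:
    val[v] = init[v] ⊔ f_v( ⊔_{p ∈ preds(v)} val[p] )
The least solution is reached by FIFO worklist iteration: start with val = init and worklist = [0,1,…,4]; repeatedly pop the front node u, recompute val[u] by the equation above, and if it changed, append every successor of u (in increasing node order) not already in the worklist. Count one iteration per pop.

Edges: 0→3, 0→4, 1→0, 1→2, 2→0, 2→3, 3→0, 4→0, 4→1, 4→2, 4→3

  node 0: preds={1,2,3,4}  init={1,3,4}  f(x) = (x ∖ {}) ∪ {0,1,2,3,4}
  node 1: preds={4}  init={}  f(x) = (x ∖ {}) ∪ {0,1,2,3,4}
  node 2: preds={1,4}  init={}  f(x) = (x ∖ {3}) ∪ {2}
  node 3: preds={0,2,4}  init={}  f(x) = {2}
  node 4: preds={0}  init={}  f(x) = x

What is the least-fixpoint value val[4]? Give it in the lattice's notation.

Trace (9 dequeues):
  [1] u=0 | in {} | out {0,1,2,3,4} | prev {1,3,4} | push {}
  [2] u=1 | in {} | out {0,1,2,3,4} | prev {} | push {0}
  [3] u=2 | in {0,1,2,3,4} | out {0,1,2,4} | prev {} | push {}
  [4] u=3 | in {0,1,2,3,4} | out {2} | prev {} | push {}
  [5] u=4 | in {0,1,2,3,4} | out {0,1,2,3,4} | prev {} | push {1,2,3}
  [6] u=0 | in {0,1,2,3,4} | out {0,1,2,3,4} | ==
  [7] u=1 | in {0,1,2,3,4} | out {0,1,2,3,4} | ==
  [8] u=2 | in {0,1,2,3,4} | out {0,1,2,4} | ==
  [9] u=3 | in {0,1,2,3,4} | out {2} | ==

Converged values:
  [0] {0,1,2,3,4}
  [1] {0,1,2,3,4}
  [2] {0,1,2,4}
  [3] {2}
  [4] {0,1,2,3,4}

{0,1,2,3,4}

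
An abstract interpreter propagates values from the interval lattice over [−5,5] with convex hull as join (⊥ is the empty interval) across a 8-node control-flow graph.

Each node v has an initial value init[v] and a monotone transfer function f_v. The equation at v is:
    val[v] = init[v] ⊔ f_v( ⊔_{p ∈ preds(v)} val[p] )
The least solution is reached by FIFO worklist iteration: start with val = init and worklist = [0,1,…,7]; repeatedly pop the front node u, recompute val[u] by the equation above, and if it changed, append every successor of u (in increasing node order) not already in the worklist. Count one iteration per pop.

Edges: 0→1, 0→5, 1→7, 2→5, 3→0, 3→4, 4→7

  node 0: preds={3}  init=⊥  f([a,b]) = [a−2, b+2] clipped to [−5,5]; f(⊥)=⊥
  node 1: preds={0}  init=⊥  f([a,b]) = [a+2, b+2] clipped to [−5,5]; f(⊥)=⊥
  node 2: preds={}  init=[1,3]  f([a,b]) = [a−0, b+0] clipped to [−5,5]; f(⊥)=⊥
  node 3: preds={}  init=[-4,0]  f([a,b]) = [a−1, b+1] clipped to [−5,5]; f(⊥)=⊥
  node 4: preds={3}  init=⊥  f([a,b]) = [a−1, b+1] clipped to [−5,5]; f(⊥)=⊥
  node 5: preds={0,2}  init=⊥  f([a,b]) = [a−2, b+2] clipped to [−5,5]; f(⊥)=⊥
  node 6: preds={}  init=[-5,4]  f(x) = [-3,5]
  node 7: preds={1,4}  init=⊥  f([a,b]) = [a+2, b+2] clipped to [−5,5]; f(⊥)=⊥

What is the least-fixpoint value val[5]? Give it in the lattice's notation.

Worklist (8 pops):
  #1 pop 0: in=[-4,0] → [-5,2] (was ⊥); enqueue []
  #2 pop 1: in=[-5,2] → [-3,4] (was ⊥); enqueue []
  #3 pop 2: in=⊥ → [1,3] (no change)
  #4 pop 3: in=⊥ → [-4,0] (no change)
  #5 pop 4: in=[-4,0] → [-5,1] (was ⊥); enqueue []
  #6 pop 5: in=[-5,3] → [-5,5] (was ⊥); enqueue []
  #7 pop 6: in=⊥ → [-5,5] (was [-5,4]); enqueue []
  #8 pop 7: in=[-5,4] → [-3,5] (was ⊥); enqueue []

Fixpoint:
  val[0] = [-5,2]
  val[1] = [-3,4]
  val[2] = [1,3]
  val[3] = [-4,0]
  val[4] = [-5,1]
  val[5] = [-5,5]
  val[6] = [-5,5]
  val[7] = [-3,5]

[-5,5]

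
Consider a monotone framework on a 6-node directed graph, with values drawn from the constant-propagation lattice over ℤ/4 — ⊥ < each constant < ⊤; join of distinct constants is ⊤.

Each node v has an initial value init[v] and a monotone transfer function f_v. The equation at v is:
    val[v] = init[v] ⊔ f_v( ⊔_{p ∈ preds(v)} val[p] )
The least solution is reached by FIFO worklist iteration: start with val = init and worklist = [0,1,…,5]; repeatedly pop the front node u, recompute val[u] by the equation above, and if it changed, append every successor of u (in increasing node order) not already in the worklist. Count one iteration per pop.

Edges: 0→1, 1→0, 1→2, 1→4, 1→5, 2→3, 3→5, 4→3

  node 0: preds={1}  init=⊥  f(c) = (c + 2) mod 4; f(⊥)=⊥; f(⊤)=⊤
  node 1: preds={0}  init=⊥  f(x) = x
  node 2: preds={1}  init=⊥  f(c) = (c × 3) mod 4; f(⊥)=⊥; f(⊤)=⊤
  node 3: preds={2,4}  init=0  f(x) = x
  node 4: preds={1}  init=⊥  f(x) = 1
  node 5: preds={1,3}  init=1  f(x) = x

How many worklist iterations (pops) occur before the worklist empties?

Worklist (8 pops):
  #1 pop 0: in=⊥ → ⊥ (no change)
  #2 pop 1: in=⊥ → ⊥ (no change)
  #3 pop 2: in=⊥ → ⊥ (no change)
  #4 pop 3: in=⊥ → 0 (no change)
  #5 pop 4: in=⊥ → 1 (was ⊥); enqueue [3]
  #6 pop 5: in=0 → ⊤ (was 1); enqueue []
  #7 pop 3: in=1 → ⊤ (was 0); enqueue [5]
  #8 pop 5: in=⊤ → ⊤ (no change)

Fixpoint:
  val[0] = ⊥
  val[1] = ⊥
  val[2] = ⊥
  val[3] = ⊤
  val[4] = 1
  val[5] = ⊤

8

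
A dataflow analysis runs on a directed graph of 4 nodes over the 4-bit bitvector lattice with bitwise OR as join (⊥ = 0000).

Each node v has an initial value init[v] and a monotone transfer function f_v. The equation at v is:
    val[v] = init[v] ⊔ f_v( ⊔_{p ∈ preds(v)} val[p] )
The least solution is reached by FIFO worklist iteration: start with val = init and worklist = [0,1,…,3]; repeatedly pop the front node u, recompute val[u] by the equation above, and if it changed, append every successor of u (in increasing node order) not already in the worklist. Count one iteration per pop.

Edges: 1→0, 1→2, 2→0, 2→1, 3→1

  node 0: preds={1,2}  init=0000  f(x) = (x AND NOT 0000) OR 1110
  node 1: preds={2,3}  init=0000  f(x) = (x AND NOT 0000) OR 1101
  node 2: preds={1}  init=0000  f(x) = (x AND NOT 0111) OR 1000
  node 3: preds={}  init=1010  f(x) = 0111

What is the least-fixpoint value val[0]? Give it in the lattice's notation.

1111

Worklist (6 pops):
  #1 pop 0: in=0000 → 1110 (was 0000); enqueue []
  #2 pop 1: in=1010 → 1111 (was 0000); enqueue [0]
  #3 pop 2: in=1111 → 1000 (was 0000); enqueue [1]
  #4 pop 3: in=0000 → 1111 (was 1010); enqueue []
  #5 pop 0: in=1111 → 1111 (was 1110); enqueue []
  #6 pop 1: in=1111 → 1111 (no change)

Fixpoint:
  val[0] = 1111
  val[1] = 1111
  val[2] = 1000
  val[3] = 1111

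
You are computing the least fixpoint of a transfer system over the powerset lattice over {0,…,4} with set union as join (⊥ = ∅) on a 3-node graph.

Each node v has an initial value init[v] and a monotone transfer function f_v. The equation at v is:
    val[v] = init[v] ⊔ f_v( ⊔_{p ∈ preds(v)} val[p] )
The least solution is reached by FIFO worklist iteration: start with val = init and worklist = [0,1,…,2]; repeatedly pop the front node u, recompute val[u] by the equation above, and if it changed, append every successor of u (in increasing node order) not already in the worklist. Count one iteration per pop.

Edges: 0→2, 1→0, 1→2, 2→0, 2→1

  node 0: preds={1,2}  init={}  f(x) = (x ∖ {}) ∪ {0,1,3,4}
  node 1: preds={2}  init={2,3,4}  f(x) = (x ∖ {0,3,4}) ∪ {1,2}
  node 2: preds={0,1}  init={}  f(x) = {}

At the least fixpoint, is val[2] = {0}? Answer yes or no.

Trace (4 dequeues):
  [1] u=0 | in {2,3,4} | out {0,1,2,3,4} | prev {} | push {}
  [2] u=1 | in {} | out {1,2,3,4} | prev {2,3,4} | push {0}
  [3] u=2 | in {0,1,2,3,4} | out {} | ==
  [4] u=0 | in {1,2,3,4} | out {0,1,2,3,4} | ==

Converged values:
  [0] {0,1,2,3,4}
  [1] {1,2,3,4}
  [2] {}

no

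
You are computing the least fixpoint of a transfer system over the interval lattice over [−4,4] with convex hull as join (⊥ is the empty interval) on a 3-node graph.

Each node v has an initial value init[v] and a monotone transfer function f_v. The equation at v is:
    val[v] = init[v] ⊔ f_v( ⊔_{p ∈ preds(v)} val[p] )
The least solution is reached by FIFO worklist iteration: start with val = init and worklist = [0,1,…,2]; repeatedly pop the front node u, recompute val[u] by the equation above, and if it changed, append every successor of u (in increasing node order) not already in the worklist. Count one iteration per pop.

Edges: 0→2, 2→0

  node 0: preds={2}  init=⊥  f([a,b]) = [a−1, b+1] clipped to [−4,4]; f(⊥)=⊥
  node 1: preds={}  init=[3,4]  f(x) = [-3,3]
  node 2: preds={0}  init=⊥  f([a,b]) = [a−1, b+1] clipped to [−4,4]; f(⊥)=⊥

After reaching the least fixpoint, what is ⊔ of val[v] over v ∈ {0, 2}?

Trace (3 dequeues):
  [1] u=0 | in ⊥ | out ⊥ | ==
  [2] u=1 | in ⊥ | out [-3,4] | prev [3,4] | push {}
  [3] u=2 | in ⊥ | out ⊥ | ==

Converged values:
  [0] ⊥
  [1] [-3,4]
  [2] ⊥

⊥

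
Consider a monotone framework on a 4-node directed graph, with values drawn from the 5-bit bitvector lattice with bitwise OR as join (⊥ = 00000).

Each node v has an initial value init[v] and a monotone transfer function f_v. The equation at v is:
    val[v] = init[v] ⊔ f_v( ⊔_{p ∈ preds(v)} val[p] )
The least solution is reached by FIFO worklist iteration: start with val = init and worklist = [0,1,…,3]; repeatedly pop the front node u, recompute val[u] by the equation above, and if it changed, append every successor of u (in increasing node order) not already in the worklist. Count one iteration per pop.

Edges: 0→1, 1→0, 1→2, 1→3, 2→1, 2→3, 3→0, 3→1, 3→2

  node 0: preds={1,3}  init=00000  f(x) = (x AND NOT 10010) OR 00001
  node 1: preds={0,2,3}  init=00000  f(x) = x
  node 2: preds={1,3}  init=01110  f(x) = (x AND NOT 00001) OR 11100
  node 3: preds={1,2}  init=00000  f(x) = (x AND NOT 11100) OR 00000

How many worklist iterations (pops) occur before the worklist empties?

9

Worklist (9 pops):
  #1 pop 0: in=00000 → 00001 (was 00000); enqueue []
  #2 pop 1: in=01111 → 01111 (was 00000); enqueue [0]
  #3 pop 2: in=01111 → 11110 (was 01110); enqueue [1]
  #4 pop 3: in=11111 → 00011 (was 00000); enqueue [2]
  #5 pop 0: in=01111 → 01101 (was 00001); enqueue []
  #6 pop 1: in=11111 → 11111 (was 01111); enqueue [0,3]
  #7 pop 2: in=11111 → 11110 (no change)
  #8 pop 0: in=11111 → 01101 (no change)
  #9 pop 3: in=11111 → 00011 (no change)

Fixpoint:
  val[0] = 01101
  val[1] = 11111
  val[2] = 11110
  val[3] = 00011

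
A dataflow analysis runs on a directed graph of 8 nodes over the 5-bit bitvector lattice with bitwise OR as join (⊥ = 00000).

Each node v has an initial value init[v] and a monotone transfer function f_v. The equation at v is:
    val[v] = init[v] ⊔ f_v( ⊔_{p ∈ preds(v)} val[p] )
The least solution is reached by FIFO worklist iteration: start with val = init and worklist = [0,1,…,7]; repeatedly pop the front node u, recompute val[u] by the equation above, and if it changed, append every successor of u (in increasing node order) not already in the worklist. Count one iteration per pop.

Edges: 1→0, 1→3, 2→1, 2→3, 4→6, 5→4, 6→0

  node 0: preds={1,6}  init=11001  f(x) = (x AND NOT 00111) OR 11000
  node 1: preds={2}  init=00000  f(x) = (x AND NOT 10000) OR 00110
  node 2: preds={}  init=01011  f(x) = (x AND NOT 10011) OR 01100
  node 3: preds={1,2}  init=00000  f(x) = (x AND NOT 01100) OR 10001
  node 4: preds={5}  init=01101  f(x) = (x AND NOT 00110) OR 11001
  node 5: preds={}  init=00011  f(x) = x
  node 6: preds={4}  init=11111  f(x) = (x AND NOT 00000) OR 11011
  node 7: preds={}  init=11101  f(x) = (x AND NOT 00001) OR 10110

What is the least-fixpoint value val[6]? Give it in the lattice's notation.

Iteration log — 10 steps:
  step 1. node 0  ⊔preds=11111  new=11001  stable
  step 2. node 1  ⊔preds=01011  new=01111  old=00000  +wl: 0
  step 3. node 2  ⊔preds=00000  new=01111  old=01011  +wl: 1
  step 4. node 3  ⊔preds=01111  new=10011  old=00000  +wl: 
  step 5. node 4  ⊔preds=00011  new=11101  old=01101  +wl: 
  step 6. node 5  ⊔preds=00000  new=00011  stable
  step 7. node 6  ⊔preds=11101  new=11111  stable
  step 8. node 7  ⊔preds=00000  new=11111  old=11101  +wl: 
  step 9. node 0  ⊔preds=11111  new=11001  stable
  step 10. node 1  ⊔preds=01111  new=01111  stable

Least fixpoint reached:
  node 0: 11001
  node 1: 01111
  node 2: 01111
  node 3: 10011
  node 4: 11101
  node 5: 00011
  node 6: 11111
  node 7: 11111

11111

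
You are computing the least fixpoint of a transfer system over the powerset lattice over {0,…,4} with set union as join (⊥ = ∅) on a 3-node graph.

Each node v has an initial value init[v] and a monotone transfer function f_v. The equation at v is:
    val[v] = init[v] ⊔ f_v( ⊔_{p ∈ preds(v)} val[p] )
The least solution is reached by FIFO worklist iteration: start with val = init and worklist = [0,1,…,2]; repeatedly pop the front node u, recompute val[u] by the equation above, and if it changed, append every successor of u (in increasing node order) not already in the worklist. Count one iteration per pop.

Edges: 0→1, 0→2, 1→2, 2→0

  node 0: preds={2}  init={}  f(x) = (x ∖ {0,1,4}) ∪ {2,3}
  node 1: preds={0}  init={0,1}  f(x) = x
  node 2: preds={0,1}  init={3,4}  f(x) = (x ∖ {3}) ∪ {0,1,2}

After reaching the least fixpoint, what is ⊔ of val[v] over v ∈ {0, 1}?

Worklist (4 pops):
  #1 pop 0: in={3,4} → {2,3} (was {}); enqueue []
  #2 pop 1: in={2,3} → {0,1,2,3} (was {0,1}); enqueue []
  #3 pop 2: in={0,1,2,3} → {0,1,2,3,4} (was {3,4}); enqueue [0]
  #4 pop 0: in={0,1,2,3,4} → {2,3} (no change)

Fixpoint:
  val[0] = {2,3}
  val[1] = {0,1,2,3}
  val[2] = {0,1,2,3,4}

{0,1,2,3}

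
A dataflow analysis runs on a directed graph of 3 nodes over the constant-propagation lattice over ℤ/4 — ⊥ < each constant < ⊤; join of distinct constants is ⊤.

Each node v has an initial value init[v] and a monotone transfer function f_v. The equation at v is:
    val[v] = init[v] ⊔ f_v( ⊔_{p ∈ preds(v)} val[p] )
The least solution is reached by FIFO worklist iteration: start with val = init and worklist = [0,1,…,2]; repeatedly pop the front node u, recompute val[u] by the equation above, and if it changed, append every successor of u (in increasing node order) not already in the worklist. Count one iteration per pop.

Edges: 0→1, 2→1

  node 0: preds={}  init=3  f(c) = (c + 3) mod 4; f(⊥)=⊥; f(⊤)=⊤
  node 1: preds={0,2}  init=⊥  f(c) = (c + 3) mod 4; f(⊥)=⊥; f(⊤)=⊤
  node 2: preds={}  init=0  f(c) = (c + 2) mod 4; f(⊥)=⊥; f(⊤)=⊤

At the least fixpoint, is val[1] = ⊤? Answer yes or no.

yes

Iteration log — 3 steps:
  step 1. node 0  ⊔preds=⊥  new=3  stable
  step 2. node 1  ⊔preds=⊤  new=⊤  old=⊥  +wl: 
  step 3. node 2  ⊔preds=⊥  new=0  stable

Least fixpoint reached:
  node 0: 3
  node 1: ⊤
  node 2: 0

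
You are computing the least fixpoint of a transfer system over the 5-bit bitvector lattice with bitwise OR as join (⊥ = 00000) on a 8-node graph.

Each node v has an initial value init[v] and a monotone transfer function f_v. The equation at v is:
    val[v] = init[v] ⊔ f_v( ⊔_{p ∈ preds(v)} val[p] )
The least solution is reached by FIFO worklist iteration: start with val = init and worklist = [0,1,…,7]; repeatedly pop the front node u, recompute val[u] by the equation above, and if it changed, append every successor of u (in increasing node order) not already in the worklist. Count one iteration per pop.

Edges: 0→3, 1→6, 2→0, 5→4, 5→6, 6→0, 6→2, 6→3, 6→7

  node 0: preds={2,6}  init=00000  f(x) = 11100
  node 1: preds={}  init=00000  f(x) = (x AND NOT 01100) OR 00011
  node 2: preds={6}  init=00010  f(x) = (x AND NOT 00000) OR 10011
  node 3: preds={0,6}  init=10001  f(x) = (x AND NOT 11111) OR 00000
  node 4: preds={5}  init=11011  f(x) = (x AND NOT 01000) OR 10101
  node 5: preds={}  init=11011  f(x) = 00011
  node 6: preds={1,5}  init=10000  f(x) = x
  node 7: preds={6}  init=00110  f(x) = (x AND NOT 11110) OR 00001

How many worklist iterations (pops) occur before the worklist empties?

12

Iteration log — 12 steps:
  step 1. node 0  ⊔preds=10010  new=11100  old=00000  +wl: 
  step 2. node 1  ⊔preds=00000  new=00011  old=00000  +wl: 
  step 3. node 2  ⊔preds=10000  new=10011  old=00010  +wl: 0
  step 4. node 3  ⊔preds=11100  new=10001  stable
  step 5. node 4  ⊔preds=11011  new=11111  old=11011  +wl: 
  step 6. node 5  ⊔preds=00000  new=11011  stable
  step 7. node 6  ⊔preds=11011  new=11011  old=10000  +wl: 2,3
  step 8. node 7  ⊔preds=11011  new=00111  old=00110  +wl: 
  step 9. node 0  ⊔preds=11011  new=11100  stable
  step 10. node 2  ⊔preds=11011  new=11011  old=10011  +wl: 0
  step 11. node 3  ⊔preds=11111  new=10001  stable
  step 12. node 0  ⊔preds=11011  new=11100  stable

Least fixpoint reached:
  node 0: 11100
  node 1: 00011
  node 2: 11011
  node 3: 10001
  node 4: 11111
  node 5: 11011
  node 6: 11011
  node 7: 00111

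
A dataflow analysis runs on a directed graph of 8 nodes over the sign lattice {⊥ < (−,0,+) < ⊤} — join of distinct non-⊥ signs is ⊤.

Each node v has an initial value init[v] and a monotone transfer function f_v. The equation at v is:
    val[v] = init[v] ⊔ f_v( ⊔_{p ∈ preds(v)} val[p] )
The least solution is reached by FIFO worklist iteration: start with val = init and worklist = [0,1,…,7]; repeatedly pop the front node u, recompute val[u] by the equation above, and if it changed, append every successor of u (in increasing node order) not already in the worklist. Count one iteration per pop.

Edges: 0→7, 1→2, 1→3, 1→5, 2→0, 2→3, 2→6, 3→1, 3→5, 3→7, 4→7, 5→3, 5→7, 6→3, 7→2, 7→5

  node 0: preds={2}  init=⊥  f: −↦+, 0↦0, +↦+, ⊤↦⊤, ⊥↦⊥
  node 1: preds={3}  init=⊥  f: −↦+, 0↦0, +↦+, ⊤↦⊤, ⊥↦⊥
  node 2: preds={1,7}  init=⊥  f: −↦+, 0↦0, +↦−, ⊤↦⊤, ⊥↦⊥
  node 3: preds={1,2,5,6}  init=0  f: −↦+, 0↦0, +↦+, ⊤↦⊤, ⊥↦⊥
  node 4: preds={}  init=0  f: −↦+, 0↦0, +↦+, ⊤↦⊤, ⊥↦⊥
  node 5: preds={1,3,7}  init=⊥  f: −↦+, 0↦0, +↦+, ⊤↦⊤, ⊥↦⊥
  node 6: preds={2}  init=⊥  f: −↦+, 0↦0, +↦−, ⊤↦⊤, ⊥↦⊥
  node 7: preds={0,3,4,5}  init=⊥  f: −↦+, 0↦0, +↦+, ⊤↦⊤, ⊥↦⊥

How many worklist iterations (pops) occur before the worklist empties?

13

Trace (13 dequeues):
  [1] u=0 | in ⊥ | out ⊥ | ==
  [2] u=1 | in 0 | out 0 | prev ⊥ | push {}
  [3] u=2 | in 0 | out 0 | prev ⊥ | push {0}
  [4] u=3 | in 0 | out 0 | ==
  [5] u=4 | in ⊥ | out 0 | ==
  [6] u=5 | in 0 | out 0 | prev ⊥ | push {3}
  [7] u=6 | in 0 | out 0 | prev ⊥ | push {}
  [8] u=7 | in 0 | out 0 | prev ⊥ | push {2,5}
  [9] u=0 | in 0 | out 0 | prev ⊥ | push {7}
  [10] u=3 | in 0 | out 0 | ==
  [11] u=2 | in 0 | out 0 | ==
  [12] u=5 | in 0 | out 0 | ==
  [13] u=7 | in 0 | out 0 | ==

Converged values:
  [0] 0
  [1] 0
  [2] 0
  [3] 0
  [4] 0
  [5] 0
  [6] 0
  [7] 0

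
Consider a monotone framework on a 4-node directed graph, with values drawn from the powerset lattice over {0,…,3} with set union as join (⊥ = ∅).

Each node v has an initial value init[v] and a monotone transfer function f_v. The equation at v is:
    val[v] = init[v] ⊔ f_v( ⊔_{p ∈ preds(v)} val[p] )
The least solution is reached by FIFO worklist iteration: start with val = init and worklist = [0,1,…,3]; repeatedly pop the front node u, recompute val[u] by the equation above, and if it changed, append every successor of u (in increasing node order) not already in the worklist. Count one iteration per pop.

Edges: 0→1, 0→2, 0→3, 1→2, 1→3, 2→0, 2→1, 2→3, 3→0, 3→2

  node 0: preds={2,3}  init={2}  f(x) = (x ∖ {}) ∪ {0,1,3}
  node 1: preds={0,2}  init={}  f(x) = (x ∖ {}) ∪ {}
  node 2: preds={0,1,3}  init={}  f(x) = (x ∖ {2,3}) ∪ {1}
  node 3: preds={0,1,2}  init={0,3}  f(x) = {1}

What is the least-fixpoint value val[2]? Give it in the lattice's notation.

Iteration log — 7 steps:
  step 1. node 0  ⊔preds={0,3}  new={0,1,2,3}  old={2}  +wl: 
  step 2. node 1  ⊔preds={0,1,2,3}  new={0,1,2,3}  old={}  +wl: 
  step 3. node 2  ⊔preds={0,1,2,3}  new={0,1}  old={}  +wl: 0,1
  step 4. node 3  ⊔preds={0,1,2,3}  new={0,1,3}  old={0,3}  +wl: 2
  step 5. node 0  ⊔preds={0,1,3}  new={0,1,2,3}  stable
  step 6. node 1  ⊔preds={0,1,2,3}  new={0,1,2,3}  stable
  step 7. node 2  ⊔preds={0,1,2,3}  new={0,1}  stable

Least fixpoint reached:
  node 0: {0,1,2,3}
  node 1: {0,1,2,3}
  node 2: {0,1}
  node 3: {0,1,3}

{0,1}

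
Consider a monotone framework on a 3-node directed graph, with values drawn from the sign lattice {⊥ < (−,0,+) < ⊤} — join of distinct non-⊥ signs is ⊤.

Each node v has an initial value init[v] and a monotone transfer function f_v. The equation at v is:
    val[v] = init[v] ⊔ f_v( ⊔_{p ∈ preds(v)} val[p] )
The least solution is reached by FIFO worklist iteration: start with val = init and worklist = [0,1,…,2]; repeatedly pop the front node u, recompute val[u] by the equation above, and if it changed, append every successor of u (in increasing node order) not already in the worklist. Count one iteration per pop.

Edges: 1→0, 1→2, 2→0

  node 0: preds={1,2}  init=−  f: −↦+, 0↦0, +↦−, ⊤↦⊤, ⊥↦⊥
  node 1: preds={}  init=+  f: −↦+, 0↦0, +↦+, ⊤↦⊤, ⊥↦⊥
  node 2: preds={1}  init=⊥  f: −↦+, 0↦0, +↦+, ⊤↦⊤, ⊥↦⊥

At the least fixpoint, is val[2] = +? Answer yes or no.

yes

Worklist (4 pops):
  #1 pop 0: in=+ → − (no change)
  #2 pop 1: in=⊥ → + (no change)
  #3 pop 2: in=+ → + (was ⊥); enqueue [0]
  #4 pop 0: in=+ → − (no change)

Fixpoint:
  val[0] = −
  val[1] = +
  val[2] = +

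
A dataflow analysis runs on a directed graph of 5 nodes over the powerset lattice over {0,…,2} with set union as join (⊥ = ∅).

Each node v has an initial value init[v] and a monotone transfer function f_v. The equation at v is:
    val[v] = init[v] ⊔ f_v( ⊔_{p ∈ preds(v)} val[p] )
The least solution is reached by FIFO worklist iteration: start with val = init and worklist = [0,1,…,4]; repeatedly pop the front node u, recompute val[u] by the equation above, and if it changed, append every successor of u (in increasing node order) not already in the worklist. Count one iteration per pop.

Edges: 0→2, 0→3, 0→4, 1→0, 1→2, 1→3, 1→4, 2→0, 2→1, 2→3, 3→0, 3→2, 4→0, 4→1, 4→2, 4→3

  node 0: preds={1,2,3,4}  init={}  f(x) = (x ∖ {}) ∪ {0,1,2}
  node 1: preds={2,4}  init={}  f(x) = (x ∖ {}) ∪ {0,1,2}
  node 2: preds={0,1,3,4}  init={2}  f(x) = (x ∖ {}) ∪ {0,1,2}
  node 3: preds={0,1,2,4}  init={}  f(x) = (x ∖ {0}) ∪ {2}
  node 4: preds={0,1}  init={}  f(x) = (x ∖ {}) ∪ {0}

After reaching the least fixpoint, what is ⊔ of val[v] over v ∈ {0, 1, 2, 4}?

{0,1,2}

Worklist (9 pops):
  #1 pop 0: in={2} → {0,1,2} (was {}); enqueue []
  #2 pop 1: in={2} → {0,1,2} (was {}); enqueue [0]
  #3 pop 2: in={0,1,2} → {0,1,2} (was {2}); enqueue [1]
  #4 pop 3: in={0,1,2} → {1,2} (was {}); enqueue [2]
  #5 pop 4: in={0,1,2} → {0,1,2} (was {}); enqueue [3]
  #6 pop 0: in={0,1,2} → {0,1,2} (no change)
  #7 pop 1: in={0,1,2} → {0,1,2} (no change)
  #8 pop 2: in={0,1,2} → {0,1,2} (no change)
  #9 pop 3: in={0,1,2} → {1,2} (no change)

Fixpoint:
  val[0] = {0,1,2}
  val[1] = {0,1,2}
  val[2] = {0,1,2}
  val[3] = {1,2}
  val[4] = {0,1,2}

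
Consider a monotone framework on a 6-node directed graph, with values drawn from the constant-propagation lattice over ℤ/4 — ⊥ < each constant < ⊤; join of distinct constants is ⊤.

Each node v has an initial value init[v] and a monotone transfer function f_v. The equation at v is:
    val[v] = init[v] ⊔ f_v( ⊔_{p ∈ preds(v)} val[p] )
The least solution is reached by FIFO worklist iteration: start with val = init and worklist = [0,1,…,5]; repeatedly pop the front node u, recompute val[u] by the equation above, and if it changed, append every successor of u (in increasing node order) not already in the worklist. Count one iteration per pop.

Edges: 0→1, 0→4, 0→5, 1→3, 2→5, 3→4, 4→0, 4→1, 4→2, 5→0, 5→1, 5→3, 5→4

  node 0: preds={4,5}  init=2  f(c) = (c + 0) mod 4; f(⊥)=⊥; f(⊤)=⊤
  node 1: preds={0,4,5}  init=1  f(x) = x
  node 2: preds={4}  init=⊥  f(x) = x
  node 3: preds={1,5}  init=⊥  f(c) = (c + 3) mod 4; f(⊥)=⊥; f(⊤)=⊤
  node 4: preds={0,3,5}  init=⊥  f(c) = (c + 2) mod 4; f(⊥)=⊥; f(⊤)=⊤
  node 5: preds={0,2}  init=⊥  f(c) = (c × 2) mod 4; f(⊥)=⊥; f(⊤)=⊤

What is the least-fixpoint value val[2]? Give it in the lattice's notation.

Trace (16 dequeues):
  [1] u=0 | in ⊥ | out 2 | ==
  [2] u=1 | in 2 | out ⊤ | prev 1 | push {}
  [3] u=2 | in ⊥ | out ⊥ | ==
  [4] u=3 | in ⊤ | out ⊤ | prev ⊥ | push {}
  [5] u=4 | in ⊤ | out ⊤ | prev ⊥ | push {0,1,2}
  [6] u=5 | in 2 | out 0 | prev ⊥ | push {3,4}
  [7] u=0 | in ⊤ | out ⊤ | prev 2 | push {5}
  [8] u=1 | in ⊤ | out ⊤ | ==
  [9] u=2 | in ⊤ | out ⊤ | prev ⊥ | push {}
  [10] u=3 | in ⊤ | out ⊤ | ==
  [11] u=4 | in ⊤ | out ⊤ | ==
  [12] u=5 | in ⊤ | out ⊤ | prev 0 | push {0,1,3,4}
  [13] u=0 | in ⊤ | out ⊤ | ==
  [14] u=1 | in ⊤ | out ⊤ | ==
  [15] u=3 | in ⊤ | out ⊤ | ==
  [16] u=4 | in ⊤ | out ⊤ | ==

Converged values:
  [0] ⊤
  [1] ⊤
  [2] ⊤
  [3] ⊤
  [4] ⊤
  [5] ⊤

⊤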